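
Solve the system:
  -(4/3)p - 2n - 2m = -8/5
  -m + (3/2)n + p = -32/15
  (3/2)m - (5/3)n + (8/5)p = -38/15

Row-reduce the augmented matrix:
R1 ← R1 / (-2).
R2 ← R2 + 1·R1.
R3 ← R3 − 3/2·R1.
R2 ← R2 / (5/2).
R1 ← R1 − 1·R2.
R3 ← R3 + 19/6·R2.
R3 ← R3 / (122/45).
R2 ← R2 − 2/3·R3.
Reading off the reduced rows gives m = 4/3, n = 4/5, p = -2.

m = 4/3, n = 4/5, p = -2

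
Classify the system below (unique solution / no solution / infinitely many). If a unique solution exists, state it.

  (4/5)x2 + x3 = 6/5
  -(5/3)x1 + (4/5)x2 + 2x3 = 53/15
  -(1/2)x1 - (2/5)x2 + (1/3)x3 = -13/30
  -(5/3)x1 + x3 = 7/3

Row-reduce the augmented matrix:
Swap R1 and R2.
R1 ← R1 / (-5/3).
R3 ← R3 + 1/2·R1.
R4 ← R4 + 5/3·R1.
R2 ← R2 / (4/5).
R1 ← R1 + 12/25·R2.
R3 ← R3 + 16/25·R2.
R4 ← R4 + 4/5·R2.
R3 ← R3 / (8/15).
R1 ← R1 + 3/5·R3.
R2 ← R2 − 5/4·R3.
R4 reduces to 0 = 0, so the extra equation is consistent.
Reading off the reduced rows gives x1 = -2, x2 = 11/4, x3 = -1.

x1 = -2, x2 = 11/4, x3 = -1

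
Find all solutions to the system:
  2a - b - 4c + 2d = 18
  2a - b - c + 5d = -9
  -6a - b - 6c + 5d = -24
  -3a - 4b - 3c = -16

a = 5, b = 4, c = -5, d = -4

Row-reduce the augmented matrix:
R1 ← R1 / (2).
R2 ← R2 − 2·R1.
R3 ← R3 + 6·R1.
R4 ← R4 + 3·R1.
Swap R2 and R3.
R2 ← R2 / (-4).
R1 ← R1 + 1/2·R2.
R4 ← R4 + 11/2·R2.
R3 ← R3 / (3).
R1 ← R1 − 1/4·R3.
R2 ← R2 − 9/2·R3.
R4 ← R4 − 63/4·R3.
R4 ← R4 / (-223/8).
R1 ← R1 + 5/8·R4.
R2 ← R2 + 29/4·R4.
R3 ← R3 − 1·R4.
Reading off the reduced rows gives a = 5, b = 4, c = -5, d = -4.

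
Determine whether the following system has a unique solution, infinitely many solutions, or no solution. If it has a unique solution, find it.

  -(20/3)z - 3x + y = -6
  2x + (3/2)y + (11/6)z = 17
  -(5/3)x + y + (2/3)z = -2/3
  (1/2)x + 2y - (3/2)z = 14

Row-reduce the augmented matrix:
R1 ← R1 / (-3).
R2 ← R2 − 2·R1.
R3 ← R3 + 5/3·R1.
R4 ← R4 − 1/2·R1.
R2 ← R2 / (13/6).
R1 ← R1 + 1/3·R2.
R3 ← R3 − 4/9·R2.
R4 ← R4 − 13/6·R2.
R3 ← R3 / (574/117).
R1 ← R1 − 71/39·R3.
R2 ← R2 + 47/39·R3.
R4 reduces to 0 = 0, so the extra equation is consistent.
Reading off the reduced rows gives x = 4, y = 6, z = 0.

x = 4, y = 6, z = 0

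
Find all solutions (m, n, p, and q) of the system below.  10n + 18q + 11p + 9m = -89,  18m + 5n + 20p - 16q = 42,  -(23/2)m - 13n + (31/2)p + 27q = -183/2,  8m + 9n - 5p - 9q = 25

no solution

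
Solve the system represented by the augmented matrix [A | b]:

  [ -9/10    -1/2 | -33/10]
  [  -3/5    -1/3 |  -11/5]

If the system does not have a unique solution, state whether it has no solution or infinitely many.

Row-reduce:
R1 ← R1 / (-9/10).
R2 ← R2 + 3/5·R1.
Rank is 1 with 2 unknowns, leaving x_2 free.

infinitely many solutions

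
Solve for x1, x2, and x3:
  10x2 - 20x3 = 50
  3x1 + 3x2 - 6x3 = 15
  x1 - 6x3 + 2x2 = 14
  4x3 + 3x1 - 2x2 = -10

x1 = 0, x2 = 1, x3 = -2

Row-reduce the augmented matrix:
Swap R1 and R2.
R1 ← R1 / (3).
R3 ← R3 − 1·R1.
R4 ← R4 − 3·R1.
R2 ← R2 / (10).
R1 ← R1 − 1·R2.
R3 ← R3 − 1·R2.
R4 ← R4 + 5·R2.
R3 ← R3 / (-2).
R2 ← R2 + 2·R3.
R4 reduces to 0 = 0, so the extra equation is consistent.
Reading off the reduced rows gives x1 = 0, x2 = 1, x3 = -2.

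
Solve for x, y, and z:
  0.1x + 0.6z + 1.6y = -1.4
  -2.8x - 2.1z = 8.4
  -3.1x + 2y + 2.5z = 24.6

Row-reduce the augmented matrix:
R1 ← R1 / (1/10).
R2 ← R2 + 14/5·R1.
R3 ← R3 + 31/10·R1.
R2 ← R2 / (224/5).
R1 ← R1 − 16·R2.
R3 ← R3 − 258/5·R2.
R3 ← R3 / (667/160).
R1 ← R1 − 3/4·R3.
R2 ← R2 − 21/64·R3.
Reading off the reduced rows gives x = -6, y = -2, z = 4.

x = -6, y = -2, z = 4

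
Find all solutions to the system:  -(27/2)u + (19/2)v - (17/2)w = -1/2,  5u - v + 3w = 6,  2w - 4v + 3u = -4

no solution

Row-reduce:
R1 ← R1 / (-27/2).
R2 ← R2 − 5·R1.
R3 ← R3 − 3·R1.
R2 ← R2 / (68/27).
R1 ← R1 + 19/27·R2.
R3 ← R3 + 17/9·R2.
Row 3 reduces to 0 = 1/4, a contradiction. The system is inconsistent.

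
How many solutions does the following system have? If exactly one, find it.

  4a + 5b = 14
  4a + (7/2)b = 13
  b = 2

Row-reduce:
R1 ← R1 / (4).
R2 ← R2 − 4·R1.
R2 ← R2 / (-3/2).
R1 ← R1 − 5/4·R2.
R3 ← R3 − 1·R2.
Row 3 reduces to 0 = 4/3, a contradiction. The system is inconsistent.

no solution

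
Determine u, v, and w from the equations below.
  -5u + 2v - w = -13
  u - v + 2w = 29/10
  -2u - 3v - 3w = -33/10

Row-reduce the augmented matrix:
R1 ← R1 / (-5).
R2 ← R2 − 1·R1.
R3 ← R3 + 2·R1.
R2 ← R2 / (-3/5).
R1 ← R1 + 2/5·R2.
R3 ← R3 + 19/5·R2.
R3 ← R3 / (-14).
R1 ← R1 + 1·R3.
R2 ← R2 + 3·R3.
Reading off the reduced rows gives u = 12/5, v = -1/2, w = 0.

u = 12/5, v = -1/2, w = 0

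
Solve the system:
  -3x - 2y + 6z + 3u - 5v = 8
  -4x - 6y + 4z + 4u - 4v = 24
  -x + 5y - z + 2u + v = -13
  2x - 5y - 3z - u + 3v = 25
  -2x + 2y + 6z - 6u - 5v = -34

x = 1, y = -4, z = 4, u = 3, v = 6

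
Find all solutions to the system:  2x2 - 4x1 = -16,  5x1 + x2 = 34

x1 = 6, x2 = 4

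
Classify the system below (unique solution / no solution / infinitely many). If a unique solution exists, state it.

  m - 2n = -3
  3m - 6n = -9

Row-reduce:
R2 ← R2 − 3·R1.
Rank is 1 with 2 unknowns, leaving n free.

infinitely many solutions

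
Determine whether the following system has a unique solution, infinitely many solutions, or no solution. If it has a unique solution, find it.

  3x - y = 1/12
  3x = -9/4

x = -3/4, y = -7/3

Row-reduce the augmented matrix:
R1 ← R1 / (3).
R2 ← R2 − 3·R1.
R1 ← R1 + 1/3·R2.
Reading off the reduced rows gives x = -3/4, y = -7/3.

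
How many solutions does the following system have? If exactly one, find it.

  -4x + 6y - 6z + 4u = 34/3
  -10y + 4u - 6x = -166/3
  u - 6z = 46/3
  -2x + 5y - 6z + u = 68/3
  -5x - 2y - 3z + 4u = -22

x = 3, y = 8/3, z = -3, u = -8/3

Row-reduce the augmented matrix:
R1 ← R1 / (-4).
R2 ← R2 + 6·R1.
R4 ← R4 + 2·R1.
R5 ← R5 + 5·R1.
R2 ← R2 / (-19).
R1 ← R1 + 3/2·R2.
R4 ← R4 − 2·R2.
R5 ← R5 + 19/2·R2.
R3 ← R3 / (-6).
R1 ← R1 − 15/19·R3.
R2 ← R2 + 9/19·R3.
R4 ← R4 + 39/19·R3.
R4 ← R4 / (-59/38).
R1 ← R1 + 27/38·R4.
R2 ← R2 − 1/38·R4.
R3 ← R3 + 1/6·R4.
R5 reduces to 0 = 0, so the extra equation is consistent.
Reading off the reduced rows gives x = 3, y = 8/3, z = -3, u = -8/3.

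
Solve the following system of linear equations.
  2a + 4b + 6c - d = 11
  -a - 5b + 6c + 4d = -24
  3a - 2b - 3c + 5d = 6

infinitely many solutions

Row-reduce:
R1 ← R1 / (2).
R2 ← R2 + 1·R1.
R3 ← R3 − 3·R1.
R2 ← R2 / (-3).
R1 ← R1 − 2·R2.
R3 ← R3 + 8·R2.
R3 ← R3 / (-36).
R1 ← R1 − 9·R3.
R2 ← R2 + 3·R3.
Rank is 3 with 4 unknowns, leaving d free.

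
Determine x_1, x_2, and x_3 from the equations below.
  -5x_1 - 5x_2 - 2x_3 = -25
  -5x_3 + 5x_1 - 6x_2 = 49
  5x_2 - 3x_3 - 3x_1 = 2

x_1 = 6, x_2 = 1, x_3 = -5

Row-reduce the augmented matrix:
R1 ← R1 / (-5).
R2 ← R2 − 5·R1.
R3 ← R3 + 3·R1.
R2 ← R2 / (-11).
R1 ← R1 − 1·R2.
R3 ← R3 − 8·R2.
R3 ← R3 / (-379/55).
R1 ← R1 + 13/55·R3.
R2 ← R2 − 7/11·R3.
Reading off the reduced rows gives x_1 = 6, x_2 = 1, x_3 = -5.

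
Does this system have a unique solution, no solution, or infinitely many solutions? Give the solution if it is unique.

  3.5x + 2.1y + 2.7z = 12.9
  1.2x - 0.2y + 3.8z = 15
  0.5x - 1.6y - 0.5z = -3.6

Row-reduce the augmented matrix:
R1 ← R1 / (7/2).
R2 ← R2 − 6/5·R1.
R3 ← R3 − 1/2·R1.
R2 ← R2 / (-23/25).
R1 ← R1 − 3/5·R2.
R3 ← R3 + 19/10·R2.
R3 ← R3 / (-1569/230).
R1 ← R1 − 426/161·R3.
R2 ← R2 + 503/161·R3.
Reading off the reduced rows gives x = 0, y = 1, z = 4.

x = 0, y = 1, z = 4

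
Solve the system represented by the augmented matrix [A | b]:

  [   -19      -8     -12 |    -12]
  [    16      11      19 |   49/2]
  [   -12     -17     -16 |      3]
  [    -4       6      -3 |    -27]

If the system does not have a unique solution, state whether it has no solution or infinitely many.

Row-reduce:
R1 ← R1 / (-19).
R2 ← R2 − 16·R1.
R3 ← R3 + 12·R1.
R4 ← R4 + 4·R1.
R2 ← R2 / (81/19).
R1 ← R1 − 8/19·R2.
R3 ← R3 + 227/19·R2.
R4 ← R4 − 146/19·R2.
R3 ← R3 / (1337/81).
R1 ← R1 + 20/81·R3.
R2 ← R2 − 169/81·R3.
R4 ← R4 + 1337/81·R3.
Row 4 reduces to 0 = 1/2, a contradiction. The system is inconsistent.

no solution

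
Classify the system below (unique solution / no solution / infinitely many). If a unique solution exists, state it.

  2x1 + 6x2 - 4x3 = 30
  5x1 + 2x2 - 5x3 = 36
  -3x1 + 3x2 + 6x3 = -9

x1 = 6, x2 = 3, x3 = 0

Row-reduce the augmented matrix:
R1 ← R1 / (2).
R2 ← R2 − 5·R1.
R3 ← R3 + 3·R1.
R2 ← R2 / (-13).
R1 ← R1 − 3·R2.
R3 ← R3 − 12·R2.
R3 ← R3 / (60/13).
R1 ← R1 + 11/13·R3.
R2 ← R2 + 5/13·R3.
Reading off the reduced rows gives x1 = 6, x2 = 3, x3 = 0.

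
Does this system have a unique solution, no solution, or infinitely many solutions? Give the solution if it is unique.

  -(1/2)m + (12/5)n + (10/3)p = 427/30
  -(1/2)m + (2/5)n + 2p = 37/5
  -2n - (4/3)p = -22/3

no solution

Row-reduce:
R1 ← R1 / (-1/2).
R2 ← R2 + 1/2·R1.
R2 ← R2 / (-2).
R1 ← R1 + 24/5·R2.
R3 ← R3 + 2·R2.
Row 3 reduces to 0 = -1/2, a contradiction. The system is inconsistent.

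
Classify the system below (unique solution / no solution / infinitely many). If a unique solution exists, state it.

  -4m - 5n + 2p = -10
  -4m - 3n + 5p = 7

infinitely many solutions

Row-reduce:
R1 ← R1 / (-4).
R2 ← R2 + 4·R1.
R2 ← R2 / (2).
R1 ← R1 − 5/4·R2.
Rank is 2 with 3 unknowns, leaving p free.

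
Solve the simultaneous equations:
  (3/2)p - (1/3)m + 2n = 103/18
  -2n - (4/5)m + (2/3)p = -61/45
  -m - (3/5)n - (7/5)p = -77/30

m = -2/3, n = 3/2, p = 5/3

Row-reduce the augmented matrix:
R1 ← R1 / (-1/3).
R2 ← R2 + 4/5·R1.
R3 ← R3 + 1·R1.
R2 ← R2 / (-34/5).
R1 ← R1 + 6·R2.
R3 ← R3 + 33/5·R2.
R3 ← R3 / (-519/170).
R1 ← R1 + 65/34·R3.
R2 ← R2 − 22/51·R3.
Reading off the reduced rows gives m = -2/3, n = 3/2, p = 5/3.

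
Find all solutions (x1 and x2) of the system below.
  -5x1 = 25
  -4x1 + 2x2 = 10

x1 = -5, x2 = -5

Row-reduce the augmented matrix:
R1 ← R1 / (-5).
R2 ← R2 + 4·R1.
R2 ← R2 / (2).
Reading off the reduced rows gives x1 = -5, x2 = -5.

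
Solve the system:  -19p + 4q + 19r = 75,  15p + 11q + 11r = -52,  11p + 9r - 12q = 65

p = -2, q = -5, r = 3

Row-reduce the augmented matrix:
R1 ← R1 / (-19).
R2 ← R2 − 15·R1.
R3 ← R3 − 11·R1.
R2 ← R2 / (269/19).
R1 ← R1 + 4/19·R2.
R3 ← R3 + 184/19·R2.
R3 ← R3 / (10164/269).
R1 ← R1 + 165/269·R3.
R2 ← R2 − 494/269·R3.
Reading off the reduced rows gives p = -2, q = -5, r = 3.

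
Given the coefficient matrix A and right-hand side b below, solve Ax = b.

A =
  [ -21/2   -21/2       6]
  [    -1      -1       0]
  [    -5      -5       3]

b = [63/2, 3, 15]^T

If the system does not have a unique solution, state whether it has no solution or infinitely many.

infinitely many solutions

Row-reduce:
R1 ← R1 / (-21/2).
R2 ← R2 + 1·R1.
R3 ← R3 + 5·R1.
R2 ← R2 / (-4/7).
R1 ← R1 + 4/7·R2.
R3 ← R3 − 1/7·R2.
Rank is 2 with 3 unknowns, leaving x_2 free.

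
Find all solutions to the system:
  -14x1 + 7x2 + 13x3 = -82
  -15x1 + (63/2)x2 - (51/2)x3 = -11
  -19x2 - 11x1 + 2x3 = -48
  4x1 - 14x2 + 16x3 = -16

Row-reduce:
R1 ← R1 / (-14).
R2 ← R2 + 15·R1.
R3 ← R3 + 11·R1.
R4 ← R4 − 4·R1.
R2 ← R2 / (24).
R1 ← R1 + 1/2·R2.
R3 ← R3 + 49/2·R2.
R4 ← R4 + 12·R2.
R3 ← R3 / (-1357/28).
R1 ← R1 + 7/4·R3.
R2 ← R2 + 23/14·R3.
Row 4 reduces to 0 = -1, a contradiction. The system is inconsistent.

no solution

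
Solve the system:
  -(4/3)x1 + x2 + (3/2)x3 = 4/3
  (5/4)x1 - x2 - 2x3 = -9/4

Row-reduce:
R1 ← R1 / (-4/3).
R2 ← R2 − 5/4·R1.
R2 ← R2 / (-1/16).
R1 ← R1 + 3/4·R2.
Rank is 2 with 3 unknowns, leaving x3 free.

infinitely many solutions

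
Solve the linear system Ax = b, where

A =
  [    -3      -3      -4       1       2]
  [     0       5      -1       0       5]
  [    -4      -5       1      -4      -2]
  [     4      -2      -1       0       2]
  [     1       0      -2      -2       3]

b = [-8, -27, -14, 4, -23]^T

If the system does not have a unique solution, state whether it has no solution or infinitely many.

x_1 = 2, x_2 = -2, x_3 = 2, x_4 = 6, x_5 = -3

Row-reduce the augmented matrix:
R1 ← R1 / (-3).
R3 ← R3 + 4·R1.
R4 ← R4 − 4·R1.
R5 ← R5 − 1·R1.
R2 ← R2 / (5).
R1 ← R1 − 1·R2.
R3 ← R3 + 1·R2.
R4 ← R4 + 6·R2.
R5 ← R5 + 1·R2.
R3 ← R3 / (92/15).
R1 ← R1 − 23/15·R3.
R2 ← R2 + 1/5·R3.
R4 ← R4 + 113/15·R3.
R5 ← R5 + 53/15·R3.
R4 ← R4 / (-120/23).
R1 ← R1 − 1·R4.
R2 ← R2 + 4/23·R4.
R3 ← R3 + 20/23·R4.
R5 ← R5 + 109/23·R4.
R5 ← R5 / (-487/160).
R1 ← R1 − 69/160·R5.
R2 ← R2 − 27/40·R5.
R3 ← R3 + 13/8·R5.
R4 ← R4 + 189/160·R5.
Reading off the reduced rows gives x_1 = 2, x_2 = -2, x_3 = 2, x_4 = 6, x_5 = -3.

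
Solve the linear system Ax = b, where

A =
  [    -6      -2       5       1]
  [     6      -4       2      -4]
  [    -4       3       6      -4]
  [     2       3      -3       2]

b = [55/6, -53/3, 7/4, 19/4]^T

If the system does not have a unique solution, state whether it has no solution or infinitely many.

Row-reduce the augmented matrix:
R1 ← R1 / (-6).
R2 ← R2 − 6·R1.
R3 ← R3 + 4·R1.
R4 ← R4 − 2·R1.
R2 ← R2 / (-6).
R1 ← R1 − 1/3·R2.
R3 ← R3 − 13/3·R2.
R4 ← R4 − 7/3·R2.
R3 ← R3 / (139/18).
R1 ← R1 + 4/9·R3.
R2 ← R2 + 7/6·R3.
R4 ← R4 − 25/18·R3.
R4 ← R4 / (333/139).
R1 ← R1 + 101/139·R4.
R2 ← R2 + 74/139·R4.
R3 ← R3 + 123/139·R4.
Reading off the reduced rows gives x_1 = -2/3, x_2 = 5/4, x_3 = 1, x_4 = 8/3.

x_1 = -2/3, x_2 = 5/4, x_3 = 1, x_4 = 8/3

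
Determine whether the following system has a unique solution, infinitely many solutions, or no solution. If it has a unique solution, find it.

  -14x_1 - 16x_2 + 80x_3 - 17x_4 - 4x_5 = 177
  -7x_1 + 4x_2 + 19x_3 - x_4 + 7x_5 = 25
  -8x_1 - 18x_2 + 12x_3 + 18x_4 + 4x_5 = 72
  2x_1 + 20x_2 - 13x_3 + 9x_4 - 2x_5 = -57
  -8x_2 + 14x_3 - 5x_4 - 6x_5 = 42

Row-reduce:
R1 ← R1 / (-14).
R2 ← R2 + 7·R1.
R3 ← R3 + 8·R1.
R4 ← R4 − 2·R1.
R2 ← R2 / (12).
R1 ← R1 − 8/7·R2.
R3 ← R3 + 62/7·R2.
R4 ← R4 − 124/7·R2.
R5 ← R5 + 8·R2.
R3 ← R3 / (-689/14).
R1 ← R1 + 26/7·R3.
R2 ← R2 + 7/4·R3.
R4 ← R4 − 206/7·R3.
R4 ← R4 / (21197/1378).
R1 ← R1 + 213/106·R4.
R2 ← R2 + 384/689·R4.
R3 ← R3 + 931/1378·R4.
Row 5 reduces to 0 = -1/3, a contradiction. The system is inconsistent.

no solution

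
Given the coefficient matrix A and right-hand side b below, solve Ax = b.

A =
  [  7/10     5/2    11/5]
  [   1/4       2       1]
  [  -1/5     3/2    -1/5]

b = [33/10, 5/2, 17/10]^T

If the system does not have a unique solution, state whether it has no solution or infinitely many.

Row-reduce:
R1 ← R1 / (7/10).
R2 ← R2 − 1/4·R1.
R3 ← R3 + 1/5·R1.
R2 ← R2 / (31/28).
R1 ← R1 − 25/7·R2.
R3 ← R3 − 31/14·R2.
Rank is 2 with 3 unknowns, leaving x_3 free.

infinitely many solutions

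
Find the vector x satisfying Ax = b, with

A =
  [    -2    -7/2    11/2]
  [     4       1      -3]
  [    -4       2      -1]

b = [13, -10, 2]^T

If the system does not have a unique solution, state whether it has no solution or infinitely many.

infinitely many solutions

Row-reduce:
R1 ← R1 / (-2).
R2 ← R2 − 4·R1.
R3 ← R3 + 4·R1.
R2 ← R2 / (-6).
R1 ← R1 − 7/4·R2.
R3 ← R3 − 9·R2.
Rank is 2 with 3 unknowns, leaving x_3 free.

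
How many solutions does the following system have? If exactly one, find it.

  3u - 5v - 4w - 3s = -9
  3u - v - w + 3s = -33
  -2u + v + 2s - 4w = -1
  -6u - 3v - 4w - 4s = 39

Row-reduce the augmented matrix:
R1 ← R1 / (3).
R2 ← R2 − 3·R1.
R3 ← R3 + 2·R1.
R4 ← R4 + 6·R1.
R2 ← R2 / (4).
R1 ← R1 + 5/3·R2.
R3 ← R3 + 7/3·R2.
R4 ← R4 + 13·R2.
R3 ← R3 / (-59/12).
R1 ← R1 + 1/12·R3.
R2 ← R2 − 3/4·R3.
R4 ← R4 + 9/4·R3.
R4 ← R4 / (466/59).
R1 ← R1 − 85/59·R4.
R2 ← R2 − 120/59·R4.
R3 ← R3 + 42/59·R4.
Reading off the reduced rows gives u = -4, v = 3, w = 0, s = -6.

u = -4, v = 3, w = 0, s = -6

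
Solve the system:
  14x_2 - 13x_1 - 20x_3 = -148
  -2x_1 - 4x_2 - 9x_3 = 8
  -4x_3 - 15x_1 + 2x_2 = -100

x_1 = 6, x_2 = -5, x_3 = 0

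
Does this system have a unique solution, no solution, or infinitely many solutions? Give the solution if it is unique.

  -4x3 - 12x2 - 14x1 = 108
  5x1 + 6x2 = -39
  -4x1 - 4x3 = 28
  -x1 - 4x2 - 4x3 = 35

Row-reduce:
R1 ← R1 / (-14).
R2 ← R2 − 5·R1.
R3 ← R3 + 4·R1.
R4 ← R4 + 1·R1.
R2 ← R2 / (12/7).
R1 ← R1 − 6/7·R2.
R3 ← R3 − 24/7·R2.
R4 ← R4 + 22/7·R2.
Swap R3 and R4.
R3 ← R3 / (-19/3).
R1 ← R1 − 1·R3.
R2 ← R2 + 5/6·R3.
Row 4 reduces to 0 = -2, a contradiction. The system is inconsistent.

no solution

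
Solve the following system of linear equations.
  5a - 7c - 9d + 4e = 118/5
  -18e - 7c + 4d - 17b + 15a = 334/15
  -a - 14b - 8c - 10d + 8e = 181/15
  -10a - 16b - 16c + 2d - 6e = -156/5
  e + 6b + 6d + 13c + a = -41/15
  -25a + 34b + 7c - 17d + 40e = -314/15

Row-reduce the augmented matrix:
R1 ← R1 / (5).
R2 ← R2 − 15·R1.
R3 ← R3 + 1·R1.
R4 ← R4 + 10·R1.
R5 ← R5 − 1·R1.
R6 ← R6 + 25·R1.
R2 ← R2 / (-17).
R3 ← R3 + 14·R2.
R4 ← R4 + 16·R2.
R5 ← R5 − 6·R2.
R6 ← R6 − 34·R2.
R3 ← R3 / (-1779/85).
R1 ← R1 + 7/5·R3.
R2 ← R2 + 14/17·R3.
R4 ← R4 + 734/17·R3.
R5 ← R5 − 1644/85·R3.
R4 ← R4 / (56630/1779).
R1 ← R1 − 1240/1779·R4.
R2 ← R2 + 631/1779·R4.
R3 ← R3 − 3173/1779·R4.
R5 ← R5 + 9343/593·R4.
R5 ← R5 / (37616/28315).
R1 ← R1 + 3340/5663·R5.
R2 ← R2 − 369/28315·R5.
R3 ← R3 − 16363/28315·R5.
R4 ← R4 + 34589/28315·R5.
R6 reduces to 0 = 0, so the extra equation is consistent.
Reading off the reduced rows gives a = 7/3, b = 0, c = 1/5, d = -4/3, e = 1/3.

a = 7/3, b = 0, c = 1/5, d = -4/3, e = 1/3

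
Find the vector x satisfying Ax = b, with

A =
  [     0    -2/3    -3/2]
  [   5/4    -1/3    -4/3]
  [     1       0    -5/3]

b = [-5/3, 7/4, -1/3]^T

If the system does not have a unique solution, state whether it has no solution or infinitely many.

x_1 = 3, x_2 = -2, x_3 = 2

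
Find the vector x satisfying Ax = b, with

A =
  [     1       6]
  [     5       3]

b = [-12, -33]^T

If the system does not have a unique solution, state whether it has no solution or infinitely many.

x_1 = -6, x_2 = -1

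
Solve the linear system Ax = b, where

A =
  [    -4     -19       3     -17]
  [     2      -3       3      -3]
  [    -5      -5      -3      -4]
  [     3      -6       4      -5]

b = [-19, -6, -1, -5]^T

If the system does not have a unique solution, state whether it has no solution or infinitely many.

Row-reduce:
R1 ← R1 / (-4).
R2 ← R2 − 2·R1.
R3 ← R3 + 5·R1.
R4 ← R4 − 3·R1.
R2 ← R2 / (-25/2).
R1 ← R1 − 19/4·R2.
R3 ← R3 − 75/4·R2.
R4 ← R4 + 81/4·R2.
Swap R3 and R4.
R3 ← R3 / (-26/25).
R1 ← R1 − 24/25·R3.
R2 ← R2 + 9/25·R3.
Row 4 reduces to 0 = -1/2, a contradiction. The system is inconsistent.

no solution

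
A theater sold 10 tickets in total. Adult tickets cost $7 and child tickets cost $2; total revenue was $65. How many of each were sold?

adult tickets: 9, child tickets: 1

Let a = adult tickets, c = child tickets.
  a + c = 10
  7a + 2c = 65
From equation 1: a = 10 − c.
Substitute into equation 2 and solve: c = 1.
Then a = 9.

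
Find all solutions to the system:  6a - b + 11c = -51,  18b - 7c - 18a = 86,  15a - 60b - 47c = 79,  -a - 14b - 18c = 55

a = -5, b = -1, c = -2

Row-reduce the augmented matrix:
R1 ← R1 / (6).
R2 ← R2 + 18·R1.
R3 ← R3 − 15·R1.
R4 ← R4 + 1·R1.
R2 ← R2 / (15).
R1 ← R1 + 1/6·R2.
R3 ← R3 + 115/2·R2.
R4 ← R4 + 85/6·R2.
R3 ← R3 / (151/6).
R1 ← R1 − 191/90·R3.
R2 ← R2 − 26/15·R3.
R4 ← R4 − 151/18·R3.
R4 reduces to 0 = 0, so the extra equation is consistent.
Reading off the reduced rows gives a = -5, b = -1, c = -2.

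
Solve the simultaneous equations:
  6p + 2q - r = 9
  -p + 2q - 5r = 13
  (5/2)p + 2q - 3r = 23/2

no solution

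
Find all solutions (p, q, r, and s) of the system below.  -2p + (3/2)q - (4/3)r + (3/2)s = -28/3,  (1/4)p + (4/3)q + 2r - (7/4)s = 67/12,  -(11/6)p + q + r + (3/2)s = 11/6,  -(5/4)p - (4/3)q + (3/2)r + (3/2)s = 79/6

p = -4, q = -5, r = 4, s = -3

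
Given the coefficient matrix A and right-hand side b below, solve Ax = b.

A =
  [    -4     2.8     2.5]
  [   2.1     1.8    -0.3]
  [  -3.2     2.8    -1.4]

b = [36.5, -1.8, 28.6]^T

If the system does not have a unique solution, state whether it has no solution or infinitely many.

Row-reduce the augmented matrix:
R1 ← R1 / (-4).
R2 ← R2 − 21/10·R1.
R3 ← R3 + 16/5·R1.
R2 ← R2 / (327/100).
R1 ← R1 + 7/10·R2.
R3 ← R3 − 14/25·R2.
R3 ← R3 / (-779/218).
R1 ← R1 + 89/218·R3.
R2 ← R2 − 135/436·R3.
Reading off the reduced rows gives x_1 = -5, x_2 = 5, x_3 = 1.

x_1 = -5, x_2 = 5, x_3 = 1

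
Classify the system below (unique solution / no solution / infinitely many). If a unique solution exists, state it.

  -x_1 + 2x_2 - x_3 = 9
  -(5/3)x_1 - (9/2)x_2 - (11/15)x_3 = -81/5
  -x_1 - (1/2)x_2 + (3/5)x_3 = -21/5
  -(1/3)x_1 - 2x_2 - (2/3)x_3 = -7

Row-reduce:
R1 ← R1 / (-1).
R2 ← R2 + 5/3·R1.
R3 ← R3 + 1·R1.
R4 ← R4 + 1/3·R1.
R2 ← R2 / (-47/6).
R1 ← R1 + 2·R2.
R3 ← R3 + 5/2·R2.
R4 ← R4 + 8/3·R2.
R3 ← R3 / (306/235).
R1 ← R1 − 179/235·R3.
R2 ← R2 + 28/235·R3.
R4 ← R4 + 153/235·R3.
Row 4 reduces to 0 = -1, a contradiction. The system is inconsistent.

no solution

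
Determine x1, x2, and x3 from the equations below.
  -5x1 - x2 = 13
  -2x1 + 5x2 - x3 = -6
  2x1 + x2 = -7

Row-reduce the augmented matrix:
R1 ← R1 / (-5).
R2 ← R2 + 2·R1.
R3 ← R3 − 2·R1.
R2 ← R2 / (27/5).
R1 ← R1 − 1/5·R2.
R3 ← R3 − 3/5·R2.
R3 ← R3 / (1/9).
R1 ← R1 − 1/27·R3.
R2 ← R2 + 5/27·R3.
Reading off the reduced rows gives x1 = -2, x2 = -3, x3 = -5.

x1 = -2, x2 = -3, x3 = -5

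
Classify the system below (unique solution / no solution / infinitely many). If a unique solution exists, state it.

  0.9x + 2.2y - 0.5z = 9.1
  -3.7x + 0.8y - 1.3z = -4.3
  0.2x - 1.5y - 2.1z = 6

x = 3, y = 2, z = -4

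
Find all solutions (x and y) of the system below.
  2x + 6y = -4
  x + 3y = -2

infinitely many solutions

Row-reduce:
R1 ← R1 / (2).
R2 ← R2 − 1·R1.
Rank is 1 with 2 unknowns, leaving y free.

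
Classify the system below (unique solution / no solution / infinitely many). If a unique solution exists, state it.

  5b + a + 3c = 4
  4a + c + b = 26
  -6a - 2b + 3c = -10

a = 6, b = -4, c = 6

Row-reduce the augmented matrix:
R2 ← R2 − 4·R1.
R3 ← R3 + 6·R1.
R2 ← R2 / (-19).
R1 ← R1 − 5·R2.
R3 ← R3 − 28·R2.
R3 ← R3 / (91/19).
R1 ← R1 − 2/19·R3.
R2 ← R2 − 11/19·R3.
Reading off the reduced rows gives a = 6, b = -4, c = 6.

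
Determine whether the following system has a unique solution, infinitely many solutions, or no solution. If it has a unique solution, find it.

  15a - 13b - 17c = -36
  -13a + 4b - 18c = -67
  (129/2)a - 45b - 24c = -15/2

infinitely many solutions

Row-reduce:
R1 ← R1 / (15).
R2 ← R2 + 13·R1.
R3 ← R3 − 129/2·R1.
R2 ← R2 / (-109/15).
R1 ← R1 + 13/15·R2.
R3 ← R3 − 109/10·R2.
Rank is 2 with 3 unknowns, leaving c free.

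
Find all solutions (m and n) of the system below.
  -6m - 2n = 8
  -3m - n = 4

Row-reduce:
R1 ← R1 / (-6).
R2 ← R2 + 3·R1.
Rank is 1 with 2 unknowns, leaving n free.

infinitely many solutions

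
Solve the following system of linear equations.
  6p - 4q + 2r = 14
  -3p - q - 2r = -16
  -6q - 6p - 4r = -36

p = 1, q = 1, r = 6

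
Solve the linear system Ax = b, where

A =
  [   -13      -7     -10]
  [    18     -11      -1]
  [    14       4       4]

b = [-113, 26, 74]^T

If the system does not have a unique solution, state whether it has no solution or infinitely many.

x_1 = 3, x_2 = 2, x_3 = 6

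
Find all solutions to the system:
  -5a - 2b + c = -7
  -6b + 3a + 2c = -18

infinitely many solutions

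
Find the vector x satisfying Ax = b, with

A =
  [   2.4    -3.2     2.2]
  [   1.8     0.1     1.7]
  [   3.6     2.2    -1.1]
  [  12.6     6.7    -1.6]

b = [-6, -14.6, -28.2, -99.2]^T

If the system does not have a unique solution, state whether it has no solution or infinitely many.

x_1 = -6, x_2 = -4, x_3 = -2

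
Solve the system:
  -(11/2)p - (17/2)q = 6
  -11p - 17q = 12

infinitely many solutions

Row-reduce:
R1 ← R1 / (-11/2).
R2 ← R2 + 11·R1.
Rank is 1 with 2 unknowns, leaving q free.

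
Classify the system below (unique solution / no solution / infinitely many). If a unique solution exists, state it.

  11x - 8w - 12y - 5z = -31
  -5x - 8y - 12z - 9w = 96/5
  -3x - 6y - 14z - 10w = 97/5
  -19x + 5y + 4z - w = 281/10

Row-reduce the augmented matrix:
R1 ← R1 / (11).
R2 ← R2 + 5·R1.
R3 ← R3 + 3·R1.
R4 ← R4 + 19·R1.
R2 ← R2 / (-148/11).
R1 ← R1 + 12/11·R2.
R3 ← R3 + 102/11·R2.
R4 ← R4 + 173/11·R2.
R3 ← R3 / (-409/74).
R1 ← R1 − 26/37·R3.
R2 ← R2 − 157/148·R3.
R4 ← R4 − 1783/148·R3.
R4 ← R4 / (-6231/818).
R1 ← R1 + 59/409·R4.
R2 ← R2 − 223/818·R4.
R3 ← R3 − 257/409·R4.
Reading off the reduced rows gives x = -2, y = 1/2, z = -13/5, w = 2.

x = -2, y = 1/2, z = -13/5, w = 2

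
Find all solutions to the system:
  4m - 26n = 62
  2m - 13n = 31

infinitely many solutions

Row-reduce:
R1 ← R1 / (4).
R2 ← R2 − 2·R1.
Rank is 1 with 2 unknowns, leaving n free.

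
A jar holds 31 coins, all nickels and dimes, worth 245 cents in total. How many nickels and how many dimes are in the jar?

nickels: 13, dimes: 18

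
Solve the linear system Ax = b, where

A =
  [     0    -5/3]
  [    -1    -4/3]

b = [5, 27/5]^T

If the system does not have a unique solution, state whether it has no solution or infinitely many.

Row-reduce the augmented matrix:
Swap R1 and R2.
R1 ← R1 / (-1).
R2 ← R2 / (-5/3).
R1 ← R1 − 4/3·R2.
Reading off the reduced rows gives x_1 = -7/5, x_2 = -3.

x_1 = -7/5, x_2 = -3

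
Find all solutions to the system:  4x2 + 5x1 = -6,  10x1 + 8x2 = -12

infinitely many solutions

Row-reduce:
R1 ← R1 / (5).
R2 ← R2 − 10·R1.
Rank is 1 with 2 unknowns, leaving x2 free.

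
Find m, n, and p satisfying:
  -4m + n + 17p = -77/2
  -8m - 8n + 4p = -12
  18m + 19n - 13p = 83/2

m = -5/2, n = 5/2, p = -3

Row-reduce the augmented matrix:
R1 ← R1 / (-4).
R2 ← R2 + 8·R1.
R3 ← R3 − 18·R1.
R2 ← R2 / (-10).
R1 ← R1 + 1/4·R2.
R3 ← R3 − 47/2·R2.
R3 ← R3 / (-7).
R1 ← R1 + 7/2·R3.
R2 ← R2 − 3·R3.
Reading off the reduced rows gives m = -5/2, n = 5/2, p = -3.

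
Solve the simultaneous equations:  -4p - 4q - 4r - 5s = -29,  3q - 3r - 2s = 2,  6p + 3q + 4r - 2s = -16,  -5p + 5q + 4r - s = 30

Row-reduce the augmented matrix:
R1 ← R1 / (-4).
R3 ← R3 − 6·R1.
R4 ← R4 + 5·R1.
R2 ← R2 / (3).
R1 ← R1 − 1·R2.
R3 ← R3 + 3·R2.
R4 ← R4 − 10·R2.
R3 ← R3 / (-5).
R1 ← R1 − 2·R3.
R2 ← R2 + 1·R3.
R4 ← R4 − 19·R3.
R4 ← R4 / (-1907/60).
R1 ← R1 + 161/60·R4.
R2 ← R2 − 49/30·R4.
R3 ← R3 − 23/10·R4.
Reading off the reduced rows gives p = -3, q = 4, r = 0, s = 5.

p = -3, q = 4, r = 0, s = 5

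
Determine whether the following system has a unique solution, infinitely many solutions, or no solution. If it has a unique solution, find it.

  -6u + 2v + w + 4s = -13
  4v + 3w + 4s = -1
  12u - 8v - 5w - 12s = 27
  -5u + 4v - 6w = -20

infinitely many solutions

Row-reduce:
R1 ← R1 / (-6).
R3 ← R3 − 12·R1.
R4 ← R4 + 5·R1.
R2 ← R2 / (4).
R1 ← R1 + 1/3·R2.
R3 ← R3 + 4·R2.
R4 ← R4 − 7/3·R2.
Swap R3 and R4.
R3 ← R3 / (-103/12).
R1 ← R1 − 1/12·R3.
R2 ← R2 − 3/4·R3.
Rank is 3 with 4 unknowns, leaving s free.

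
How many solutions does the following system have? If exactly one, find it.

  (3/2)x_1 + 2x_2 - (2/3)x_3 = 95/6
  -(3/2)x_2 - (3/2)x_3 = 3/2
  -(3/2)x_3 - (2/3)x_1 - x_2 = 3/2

Row-reduce the augmented matrix:
R1 ← R1 / (3/2).
R3 ← R3 + 2/3·R1.
R2 ← R2 / (-3/2).
R1 ← R1 − 4/3·R2.
R3 ← R3 + 1/9·R2.
R3 ← R3 / (-91/54).
R1 ← R1 + 16/9·R3.
R2 ← R2 − 1·R3.
Reading off the reduced rows gives x_1 = 3, x_2 = 4, x_3 = -5.

x_1 = 3, x_2 = 4, x_3 = -5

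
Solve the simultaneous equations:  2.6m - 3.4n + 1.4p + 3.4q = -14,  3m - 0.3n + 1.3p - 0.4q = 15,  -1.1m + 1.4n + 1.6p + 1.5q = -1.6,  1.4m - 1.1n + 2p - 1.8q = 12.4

Row-reduce the augmented matrix:
R1 ← R1 / (13/5).
R2 ← R2 − 3·R1.
R3 ← R3 + 11/10·R1.
R4 ← R4 − 7/5·R1.
R2 ← R2 / (471/130).
R1 ← R1 + 17/13·R2.
R3 ← R3 + 1/26·R2.
R4 ← R4 − 19/26·R2.
R3 ← R3 / (1031/471).
R1 ← R1 − 200/471·R3.
R2 ← R2 + 41/471·R3.
R4 ← R4 − 6169/4710·R3.
R4 ← R4 / (-115719/25775).
R1 ← R1 + 839/1031·R4.
R2 ← R2 + 5558/5155·R4.
R3 ← R3 − 6812/5155·R4.
Reading off the reduced rows gives m = 4, n = 4, p = 2, q = -4.

m = 4, n = 4, p = 2, q = -4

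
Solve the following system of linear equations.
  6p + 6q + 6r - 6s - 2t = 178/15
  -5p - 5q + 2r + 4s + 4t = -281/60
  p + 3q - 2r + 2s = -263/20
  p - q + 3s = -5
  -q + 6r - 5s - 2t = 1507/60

p = -1/4, q = -2, r = 6/5, s = -9/4, t = -7/3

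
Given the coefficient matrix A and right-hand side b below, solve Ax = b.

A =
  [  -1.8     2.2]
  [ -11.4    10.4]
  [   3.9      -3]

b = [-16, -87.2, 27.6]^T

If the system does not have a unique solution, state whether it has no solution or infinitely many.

x_1 = 4, x_2 = -4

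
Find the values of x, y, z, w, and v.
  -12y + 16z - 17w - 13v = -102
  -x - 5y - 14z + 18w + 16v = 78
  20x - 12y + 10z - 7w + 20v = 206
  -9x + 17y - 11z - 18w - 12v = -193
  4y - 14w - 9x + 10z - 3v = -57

Row-reduce the augmented matrix:
Swap R1 and R2.
R1 ← R1 / (-1).
R3 ← R3 − 20·R1.
R4 ← R4 + 9·R1.
R5 ← R5 + 9·R1.
R2 ← R2 / (-12).
R1 ← R1 − 5·R2.
R3 ← R3 + 112·R2.
R4 ← R4 − 62·R2.
R5 ← R5 − 49·R2.
R3 ← R3 / (-1258/3).
R1 ← R1 − 62/3·R3.
R2 ← R2 + 4/3·R3.
R4 ← R4 − 593/3·R3.
R5 ← R5 − 604/3·R3.
R4 ← R4 / (-16758/629).
R1 ← R1 − 337/2516·R4.
R2 ← R2 + 529/2516·R4.
R3 ← R3 + 1535/1258·R4.
R5 ← R5 − 625/2516·R4.
R5 ← R5 / (318211/14896).
R1 ← R1 − 19235/14896·R5.
R2 ← R2 + 5043/14896·R5.
R3 ← R3 + 6249/7448·R5.
R4 ← R4 − 797/3724·R5.
Reading off the reduced rows gives x = 5, y = 3, z = 5, w = 4, v = 6.

x = 5, y = 3, z = 5, w = 4, v = 6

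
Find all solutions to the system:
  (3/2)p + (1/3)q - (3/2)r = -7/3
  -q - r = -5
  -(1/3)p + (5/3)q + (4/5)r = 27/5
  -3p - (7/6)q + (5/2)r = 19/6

no solution

Row-reduce:
R1 ← R1 / (3/2).
R3 ← R3 + 1/3·R1.
R4 ← R4 + 3·R1.
R2 ← R2 / (-1).
R1 ← R1 − 2/9·R2.
R3 ← R3 − 47/27·R2.
R4 ← R4 + 1/2·R2.
R3 ← R3 / (-172/135).
R1 ← R1 + 11/9·R3.
R2 ← R2 − 1·R3.
Row 4 reduces to 0 = 1, a contradiction. The system is inconsistent.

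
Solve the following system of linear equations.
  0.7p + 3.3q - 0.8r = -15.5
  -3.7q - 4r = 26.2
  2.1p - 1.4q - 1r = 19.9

Row-reduce the augmented matrix:
R1 ← R1 / (7/10).
R3 ← R3 − 21/10·R1.
R2 ← R2 / (-37/10).
R1 ← R1 − 33/7·R2.
R3 ← R3 + 113/10·R2.
R3 ← R3 / (2519/185).
R1 ← R1 + 1616/259·R3.
R2 ← R2 − 40/37·R3.
Reading off the reduced rows gives p = 5, q = -6, r = -1.

p = 5, q = -6, r = -1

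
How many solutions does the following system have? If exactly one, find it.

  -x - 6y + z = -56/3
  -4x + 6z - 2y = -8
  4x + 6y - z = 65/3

x = 1, y = 3, z = 1/3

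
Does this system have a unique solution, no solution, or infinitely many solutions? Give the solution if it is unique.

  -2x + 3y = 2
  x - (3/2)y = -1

infinitely many solutions

Row-reduce:
R1 ← R1 / (-2).
R2 ← R2 − 1·R1.
Rank is 1 with 2 unknowns, leaving y free.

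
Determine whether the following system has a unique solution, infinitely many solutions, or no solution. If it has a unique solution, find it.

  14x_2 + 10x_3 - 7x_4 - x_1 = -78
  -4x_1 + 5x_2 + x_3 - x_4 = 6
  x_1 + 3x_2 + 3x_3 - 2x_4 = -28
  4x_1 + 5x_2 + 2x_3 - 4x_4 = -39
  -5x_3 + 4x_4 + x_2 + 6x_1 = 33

Row-reduce the augmented matrix:
R1 ← R1 / (-1).
R2 ← R2 + 4·R1.
R3 ← R3 − 1·R1.
R4 ← R4 − 4·R1.
R5 ← R5 − 6·R1.
R2 ← R2 / (-51).
R1 ← R1 + 14·R2.
R3 ← R3 − 17·R2.
R4 ← R4 − 61·R2.
R5 ← R5 − 85·R2.
Swap R3 and R4.
R3 ← R3 / (-79/17).
R1 ← R1 − 12/17·R3.
R2 ← R2 − 13/17·R3.
R5 ← R5 + 10·R3.
Swap R4 and R5.
R4 ← R4 / (503/79).
R1 ← R1 + 29/79·R4.
R2 ← R2 + 38/79·R4.
R3 ← R3 + 5/79·R4.
R5 reduces to 0 = 0, so the extra equation is consistent.
Reading off the reduced rows gives x_1 = -3, x_2 = 1, x_3 = -6, x_4 = 5.

x_1 = -3, x_2 = 1, x_3 = -6, x_4 = 5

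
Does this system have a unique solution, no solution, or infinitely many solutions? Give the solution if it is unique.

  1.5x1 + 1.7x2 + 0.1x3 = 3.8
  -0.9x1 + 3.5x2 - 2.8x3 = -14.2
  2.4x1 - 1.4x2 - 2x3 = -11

Row-reduce the augmented matrix:
R1 ← R1 / (3/2).
R2 ← R2 + 9/10·R1.
R3 ← R3 − 12/5·R1.
R2 ← R2 / (113/25).
R1 ← R1 − 17/15·R2.
R3 ← R3 + 103/25·R2.
R3 ← R3 / (-5263/1130).
R1 ← R1 − 511/678·R3.
R2 ← R2 + 137/226·R3.
Reading off the reduced rows gives x1 = 1, x2 = 1, x3 = 6.

x1 = 1, x2 = 1, x3 = 6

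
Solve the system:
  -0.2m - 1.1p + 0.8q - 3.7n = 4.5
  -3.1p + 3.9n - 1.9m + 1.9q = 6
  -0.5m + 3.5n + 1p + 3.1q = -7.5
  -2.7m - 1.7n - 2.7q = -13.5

m = 5, n = 0, p = -5, q = 0

Row-reduce the augmented matrix:
R1 ← R1 / (-1/5).
R2 ← R2 + 19/10·R1.
R3 ← R3 + 1/2·R1.
R4 ← R4 + 27/10·R1.
R2 ← R2 / (781/20).
R1 ← R1 − 37/2·R2.
R3 ← R3 − 51/4·R2.
R4 ← R4 − 193/4·R2.
R3 ← R3 / (2109/1562).
R1 ← R1 − 1576/781·R3.
R2 ← R2 − 147/781·R3.
R4 ← R4 − 45051/7810·R3.
R4 ← R4 / (-335816/17575).
R1 ← R1 + 60371/10545·R4.
R2 ← R2 + 1964/3515·R4.
R3 ← R3 − 23126/10545·R4.
Reading off the reduced rows gives m = 5, n = 0, p = -5, q = 0.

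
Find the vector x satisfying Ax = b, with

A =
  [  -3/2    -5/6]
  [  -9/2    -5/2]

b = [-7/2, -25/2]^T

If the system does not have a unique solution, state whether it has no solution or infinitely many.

no solution

Row-reduce:
R1 ← R1 / (-3/2).
R2 ← R2 + 9/2·R1.
Row 2 reduces to 0 = -2, a contradiction. The system is inconsistent.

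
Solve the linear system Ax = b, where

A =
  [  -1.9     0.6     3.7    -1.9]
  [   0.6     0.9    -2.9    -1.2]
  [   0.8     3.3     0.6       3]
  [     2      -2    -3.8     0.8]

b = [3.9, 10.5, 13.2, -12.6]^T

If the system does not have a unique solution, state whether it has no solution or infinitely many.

Row-reduce the augmented matrix:
R1 ← R1 / (-19/10).
R2 ← R2 − 3/5·R1.
R3 ← R3 − 4/5·R1.
R4 ← R4 − 2·R1.
R2 ← R2 / (207/190).
R1 ← R1 + 6/19·R2.
R3 ← R3 − 135/38·R2.
R4 ← R4 + 26/19·R2.
R3 ← R3 / (359/46).
R1 ← R1 + 169/69·R3.
R2 ← R2 + 329/207·R3.
R4 ← R4 + 2153/1035·R3.
R4 ← R4 / (-105814/80775).
R1 ← R1 − 16213/5385·R4.
R2 ← R2 + 142/16155·R4.
R3 ← R3 − 1856/1795·R4.
Reading off the reduced rows gives x_1 = -6, x_2 = 6, x_3 = -3, x_4 = 0.

x_1 = -6, x_2 = 6, x_3 = -3, x_4 = 0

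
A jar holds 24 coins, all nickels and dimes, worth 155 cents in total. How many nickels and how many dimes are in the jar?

Let n = nickels, d = dimes.
  n + d = 24
  5n + 10d = 155
From equation 1: n = 24 − d.
Substitute into equation 2 and solve: d = 7.
Then n = 17.

nickels: 17, dimes: 7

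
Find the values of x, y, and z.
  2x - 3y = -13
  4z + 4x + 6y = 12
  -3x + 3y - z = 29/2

x = -2, y = 3, z = 1/2

Row-reduce the augmented matrix:
R1 ← R1 / (2).
R2 ← R2 − 4·R1.
R3 ← R3 + 3·R1.
R2 ← R2 / (12).
R1 ← R1 + 3/2·R2.
R3 ← R3 + 3/2·R2.
R3 ← R3 / (-1/2).
R1 ← R1 − 1/2·R3.
R2 ← R2 − 1/3·R3.
Reading off the reduced rows gives x = -2, y = 3, z = 1/2.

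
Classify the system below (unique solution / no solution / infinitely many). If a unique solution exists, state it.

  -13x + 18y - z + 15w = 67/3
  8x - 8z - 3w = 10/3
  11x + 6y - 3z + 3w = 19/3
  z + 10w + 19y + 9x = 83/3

Row-reduce the augmented matrix:
R1 ← R1 / (-13).
R2 ← R2 − 8·R1.
R3 ← R3 − 11·R1.
R4 ← R4 − 9·R1.
R2 ← R2 / (144/13).
R1 ← R1 + 18/13·R2.
R3 ← R3 − 276/13·R2.
R4 ← R4 − 409/13·R2.
R3 ← R3 / (38/3).
R1 ← R1 + 1·R3.
R2 ← R2 + 7/9·R3.
R4 ← R4 − 223/9·R3.
R4 ← R4 / (-1413/304).
R1 ← R1 + 3/38·R4.
R2 ← R2 − 241/304·R4.
R3 ← R3 − 45/152·R4.
Reading off the reduced rows gives x = -1/3, y = 8/3, z = 0, w = -2.

x = -1/3, y = 8/3, z = 0, w = -2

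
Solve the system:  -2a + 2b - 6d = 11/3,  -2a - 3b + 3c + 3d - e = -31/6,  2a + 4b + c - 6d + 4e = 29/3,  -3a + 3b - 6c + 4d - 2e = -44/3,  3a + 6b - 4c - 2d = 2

a = 5/3, b = -1, c = 0, d = -3/2, e = 1/3

Row-reduce the augmented matrix:
R1 ← R1 / (-2).
R2 ← R2 + 2·R1.
R3 ← R3 − 2·R1.
R4 ← R4 + 3·R1.
R5 ← R5 − 3·R1.
R2 ← R2 / (-5).
R1 ← R1 + 1·R2.
R3 ← R3 − 6·R2.
R5 ← R5 − 9·R2.
R3 ← R3 / (23/5).
R1 ← R1 + 3/5·R3.
R2 ← R2 + 3/5·R3.
R4 ← R4 + 6·R3.
R5 ← R5 − 7/5·R3.
R4 ← R4 / (263/23).
R1 ← R1 − 24/23·R4.
R2 ← R2 + 45/23·R4.
R3 ← R3 + 6/23·R4.
R5 ← R5 − 128/23·R4.
R5 ← R5 / (-909/263).
R1 ← R1 − 109/263·R5.
R2 ← R2 − 223/263·R5.
R3 ← R3 − 170/263·R5.
R4 ← R4 − 38/263·R5.
Reading off the reduced rows gives a = 5/3, b = -1, c = 0, d = -3/2, e = 1/3.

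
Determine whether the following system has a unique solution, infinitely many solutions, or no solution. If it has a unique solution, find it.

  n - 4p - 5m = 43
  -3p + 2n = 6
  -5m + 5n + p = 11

Row-reduce the augmented matrix:
R1 ← R1 / (-5).
R3 ← R3 + 5·R1.
R2 ← R2 / (2).
R1 ← R1 + 1/5·R2.
R3 ← R3 − 4·R2.
R3 ← R3 / (11).
R1 ← R1 − 1/2·R3.
R2 ← R2 + 3/2·R3.
Reading off the reduced rows gives m = -6, n = -3, p = -4.

m = -6, n = -3, p = -4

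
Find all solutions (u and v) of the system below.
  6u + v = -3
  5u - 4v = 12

u = 0, v = -3

Row-reduce the augmented matrix:
R1 ← R1 / (6).
R2 ← R2 − 5·R1.
R2 ← R2 / (-29/6).
R1 ← R1 − 1/6·R2.
Reading off the reduced rows gives u = 0, v = -3.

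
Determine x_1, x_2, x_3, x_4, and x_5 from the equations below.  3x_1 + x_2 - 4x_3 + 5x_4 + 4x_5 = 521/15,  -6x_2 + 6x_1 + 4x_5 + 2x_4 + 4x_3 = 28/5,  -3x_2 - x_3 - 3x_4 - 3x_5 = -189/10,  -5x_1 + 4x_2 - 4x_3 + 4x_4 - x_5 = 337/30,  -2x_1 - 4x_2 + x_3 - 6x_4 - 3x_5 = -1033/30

x_1 = 2, x_2 = 7/3, x_3 = -8/5, x_4 = 2, x_5 = 5/2

Row-reduce the augmented matrix:
R1 ← R1 / (3).
R2 ← R2 − 6·R1.
R4 ← R4 + 5·R1.
R5 ← R5 + 2·R1.
R2 ← R2 / (-8).
R1 ← R1 − 1/3·R2.
R3 ← R3 + 3·R2.
R4 ← R4 − 17/3·R2.
R5 ← R5 + 10/3·R2.
R3 ← R3 / (-11/2).
R1 ← R1 + 5/6·R3.
R2 ← R2 + 3/2·R3.
R4 ← R4 + 13/6·R3.
R5 ← R5 + 20/3·R3.
R4 ← R4 / (20/3).
R1 ← R1 − 4/3·R4.
R2 ← R2 − 1·R4.
R5 ← R5 − 2/3·R4.
R5 ← R5 / (309/110).
R1 ← R1 − 39/55·R5.
R2 ← R2 − 87/220·R5.
R3 ← R3 − 3/11·R5.
R4 ← R4 − 113/220·R5.
Reading off the reduced rows gives x_1 = 2, x_2 = 7/3, x_3 = -8/5, x_4 = 2, x_5 = 5/2.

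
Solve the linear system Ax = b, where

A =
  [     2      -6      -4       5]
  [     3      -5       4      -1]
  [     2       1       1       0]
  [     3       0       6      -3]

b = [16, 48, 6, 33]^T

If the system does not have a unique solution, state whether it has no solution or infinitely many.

x_1 = 5, x_2 = -5, x_3 = 1, x_4 = -4

Row-reduce the augmented matrix:
R1 ← R1 / (2).
R2 ← R2 − 3·R1.
R3 ← R3 − 2·R1.
R4 ← R4 − 3·R1.
R2 ← R2 / (4).
R1 ← R1 + 3·R2.
R3 ← R3 − 7·R2.
R4 ← R4 − 9·R2.
R3 ← R3 / (-25/2).
R1 ← R1 − 11/2·R3.
R2 ← R2 − 5/2·R3.
R4 ← R4 + 21/2·R3.
R4 ← R4 / (33/100).
R1 ← R1 − 47/100·R4.
R2 ← R2 + 3/20·R4.
R3 ← R3 + 79/100·R4.
Reading off the reduced rows gives x_1 = 5, x_2 = -5, x_3 = 1, x_4 = -4.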